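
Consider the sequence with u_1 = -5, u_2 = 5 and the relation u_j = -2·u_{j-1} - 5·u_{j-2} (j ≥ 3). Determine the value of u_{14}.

-44195

Applying the relation repeatedly:
u_3 = 15;  u_4 = -55;  u_5 = 35;  …;  u_{11} = -1185;  u_{12} = 32345;  u_{13} = -58765;  u_{14} = -44195.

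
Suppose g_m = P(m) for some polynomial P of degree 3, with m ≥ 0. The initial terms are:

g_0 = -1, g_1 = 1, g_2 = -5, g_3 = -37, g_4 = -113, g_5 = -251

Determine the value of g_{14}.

1st diffs: 2, -6, -32, -76, -138.
2nd diffs: -8, -26, -44, -62.
3rd diffs: -18, -18, -18 (constant).
Newton forward-difference form: g_m = -1 + 2·C(m,1) + (-8)·C(m,2) + (-18)·C(m,3).
At m = 14: m = 14, so g_{14} = -1 + 28 - 728 - 6552 = -7253.

-7253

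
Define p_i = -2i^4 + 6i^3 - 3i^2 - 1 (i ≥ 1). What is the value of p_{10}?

p_{10} = -2·10^4 + 6·10^3 - 3·10^2 - 1 = -14301.

-14301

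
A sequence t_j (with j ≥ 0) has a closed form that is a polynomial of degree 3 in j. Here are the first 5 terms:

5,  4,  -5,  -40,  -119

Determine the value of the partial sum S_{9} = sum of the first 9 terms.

-2931

1st diffs: -1, -9, -35, -79.
2nd diffs: -8, -26, -44.
3rd diffs: -18, -18 (constant).
So t_j = -3j^3 + 5j^2 - 3j + 5.
Continuing: -260, -481, -800, -1235.
Summing j = 0..8 (9 terms) gives -2931.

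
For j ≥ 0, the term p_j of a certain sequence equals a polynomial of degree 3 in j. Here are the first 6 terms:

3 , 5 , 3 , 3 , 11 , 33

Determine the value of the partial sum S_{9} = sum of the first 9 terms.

1st diffs: 2, -2, 0, 8, 22.
2nd diffs: -4, 2, 8, 14.
3rd diffs: 6, 6, 6 (constant).
Newton forward-difference form: p_j = 3 + 2·C(j,1) + (-4)·C(j,2) + 6·C(j,3).
Continuing: 75, 143, 243.
Summing j = 0..8 (9 terms) gives 519.

519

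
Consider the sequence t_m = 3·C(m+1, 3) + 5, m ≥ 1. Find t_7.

C(8, 3) = 56, so t_7 = 173.

173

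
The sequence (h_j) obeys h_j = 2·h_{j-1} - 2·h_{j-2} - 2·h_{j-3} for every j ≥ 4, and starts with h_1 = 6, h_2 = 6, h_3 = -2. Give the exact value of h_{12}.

Applying the relation repeatedly:
h_4 = -28  h_5 = -64  h_6 = -68  h_7 = 48  h_8 = 360  h_9 = 760  h_{10} = 704  h_{11} = -832  h_{12} = -4592.

-4592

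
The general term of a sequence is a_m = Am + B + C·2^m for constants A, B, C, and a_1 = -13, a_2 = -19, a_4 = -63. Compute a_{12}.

The three given values yield: A + B + 2C = -13; 2A + B + 4C = -19; 4A + B + 16C = -63.
Subtracting the first from the second: A + 2C = -6.
Subtracting the second from the third: 2A + 12C = -44.
Solving: C = -4, A = 2, then B = -7.
So a_m = 2·m + (-7) + (-4)·2^m; at m=12 this is -16367.

-16367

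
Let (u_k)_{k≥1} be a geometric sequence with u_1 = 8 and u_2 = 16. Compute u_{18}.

1048576

Common ratio r = 2.
u_k = 8·2^(k-1).
u_{18} = 8·2^17 = 1048576.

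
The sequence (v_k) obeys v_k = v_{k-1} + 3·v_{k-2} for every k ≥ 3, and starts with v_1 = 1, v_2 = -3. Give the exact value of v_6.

-36

Applying the relation repeatedly:
v_3 = 0;  v_4 = -9;  v_5 = -9;  v_6 = -36.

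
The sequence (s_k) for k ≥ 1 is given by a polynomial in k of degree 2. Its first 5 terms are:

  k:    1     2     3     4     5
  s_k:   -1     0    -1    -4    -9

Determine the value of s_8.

1st diffs: 1, -1, -3, -5.
2nd diffs: -2, -2, -2 (constant).
Newton forward-difference form: s_k = -1 + 1·C(k-1,1) + (-2)·C(k-1,2).
At k = 8: k-1 = 7, so s_8 = -1 + 7 - 42 = -36.

-36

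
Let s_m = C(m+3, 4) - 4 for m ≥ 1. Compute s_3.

11

C(6, 4) = 15, so s_3 = 11.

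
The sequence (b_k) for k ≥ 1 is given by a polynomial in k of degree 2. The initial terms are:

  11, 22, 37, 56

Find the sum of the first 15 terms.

3140

1st diffs: 11, 15, 19.
2nd diffs: 4, 4 (constant).
So b_k = 2k^2 + 5k + 4.
Continuing: …, 79, 106, 137, 172, …, b_{15} = 529.
Summing k = 1..15 (15 terms) gives 3140.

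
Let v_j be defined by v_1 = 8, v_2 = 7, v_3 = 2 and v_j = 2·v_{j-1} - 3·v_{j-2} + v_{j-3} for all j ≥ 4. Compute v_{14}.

Step forward from the initial values:
v_4 = -9  v_5 = -17  v_6 = -5  …  v_{11} = -223  v_{12} = -99  v_{13} = 363  v_{14} = 800.

800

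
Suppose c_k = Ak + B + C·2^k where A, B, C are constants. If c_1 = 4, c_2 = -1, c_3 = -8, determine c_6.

-73

Plug in k = 1, 2, 3: A + B + 2C = 4; 2A + B + 4C = -1; 3A + B + 8C = -8.
Subtracting the first from the second: A + 2C = -5.
Subtracting the second from the third: A + 4C = -7.
Solving: C = -1, A = -3, then B = 9.
Hence c_6 = -3·6 + 9 + (-1)·64 = -73.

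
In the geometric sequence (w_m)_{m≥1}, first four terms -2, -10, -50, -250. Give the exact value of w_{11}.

Common ratio r = 5.
w_m = (-2)·5^(m-1).
w_{11} = (-2)·5^10 = -19531250.

-19531250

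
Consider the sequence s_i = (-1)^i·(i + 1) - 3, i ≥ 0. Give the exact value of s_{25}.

(-1)^25 = -1; i + 1 at i=25 is 26; so s_{25} = -29.

-29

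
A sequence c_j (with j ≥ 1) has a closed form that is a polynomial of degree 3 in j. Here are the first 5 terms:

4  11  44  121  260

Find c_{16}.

1st diffs: 7, 33, 77, 139.
2nd diffs: 26, 44, 62.
3rd diffs: 18, 18 (constant).
So c_j = 3j^3 - 5j^2 + j + 5.
Evaluating at j = 16 gives c_{16} = 11029.

11029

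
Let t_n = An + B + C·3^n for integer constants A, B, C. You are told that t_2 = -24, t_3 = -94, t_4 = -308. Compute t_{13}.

-6377258

Write the equations: 2A + B + 9C = -24; 3A + B + 27C = -94; 4A + B + 81C = -308.
Subtracting the first from the second: A + 18C = -70.
Subtracting the second from the third: A + 54C = -214.
Solving: C = -4, A = 2, then B = 8.
Hence t_{13} = 2·13 + 8 + (-4)·1594323 = -6377258.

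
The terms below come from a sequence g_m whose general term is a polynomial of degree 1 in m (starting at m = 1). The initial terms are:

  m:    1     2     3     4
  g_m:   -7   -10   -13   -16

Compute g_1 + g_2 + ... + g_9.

-171

1st diffs: -3, -3, -3 (constant).
So g_m = -3m - 4.
Continuing: …, -19, -22, -25, -28, …, g_9 = -31.
Summing m = 1..9 (9 terms) gives -171.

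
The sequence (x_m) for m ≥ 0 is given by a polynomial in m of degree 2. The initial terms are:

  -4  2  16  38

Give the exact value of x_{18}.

1328

1st diffs: 6, 14, 22.
2nd diffs: 8, 8 (constant).
Newton forward-difference form: x_m = -4 + 6·C(m,1) + 8·C(m,2).
At m = 18: m = 18, so x_{18} = -4 + 108 + 1224 = 1328.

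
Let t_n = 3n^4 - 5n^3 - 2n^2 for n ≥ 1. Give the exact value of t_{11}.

37026

t_{11} = 3·11^4 - 5·11^3 - 2·11^2 = 37026.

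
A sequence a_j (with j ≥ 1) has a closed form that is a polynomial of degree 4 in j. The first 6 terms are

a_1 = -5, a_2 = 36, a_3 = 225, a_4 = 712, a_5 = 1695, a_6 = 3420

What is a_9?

1st diffs: 41, 189, 487, 983, 1725.
2nd diffs: 148, 298, 496, 742.
3rd diffs: 150, 198, 246.
4th diffs: 48, 48 (constant).
Newton forward-difference form: a_j = -5 + 41·C(j-1,1) + 148·C(j-1,2) + 150·C(j-1,3) + 48·C(j-1,4).
At j = 9: j-1 = 8, so a_9 = -5 + 328 + 4144 + 8400 + 3360 = 16227.

16227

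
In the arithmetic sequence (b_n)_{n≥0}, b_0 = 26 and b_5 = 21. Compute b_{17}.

9

Common difference d = (21 - 26) / (5 - 0) = -1.
b_n = 26 + (n - 0)·(-1).
b_{17} = 26 + 17·(-1) = 9.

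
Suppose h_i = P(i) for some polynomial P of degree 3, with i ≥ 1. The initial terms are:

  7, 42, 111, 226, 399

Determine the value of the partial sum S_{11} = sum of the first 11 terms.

11572

1st diffs: 35, 69, 115, 173.
2nd diffs: 34, 46, 58.
3rd diffs: 12, 12 (constant).
Newton forward-difference form: h_i = 7 + 35·C(i-1,1) + 34·C(i-1,2) + 12·C(i-1,3).
Continuing: …, 642, 967, 1386, 1911, …, h_{11} = 3327.
Summing i = 1..11 (11 terms) gives 11572.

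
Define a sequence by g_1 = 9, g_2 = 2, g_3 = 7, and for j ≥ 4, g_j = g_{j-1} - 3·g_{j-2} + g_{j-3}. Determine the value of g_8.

92

Compute successive terms:
g_4 = 10, g_5 = -9, g_6 = -32, g_7 = 5, g_8 = 92.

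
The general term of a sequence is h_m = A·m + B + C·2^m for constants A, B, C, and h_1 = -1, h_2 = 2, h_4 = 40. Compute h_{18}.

1048482

At m = 1, 2, 4: A + B + 2C = -1; 2A + B + 4C = 2; 4A + B + 16C = 40.
Subtracting the first from the second: A + 2C = 3.
Subtracting the second from the third: 2A + 12C = 38.
Solving: C = 4, A = -5, then B = -4.
So h_m = -5·m + (-4) + 4·2^m; at m=18 this is 1048482.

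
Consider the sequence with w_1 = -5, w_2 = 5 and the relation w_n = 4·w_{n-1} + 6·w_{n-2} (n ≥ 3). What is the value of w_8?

Applying the relation repeatedly:
w_3 = -10, w_4 = -10, w_5 = -100, w_6 = -460, w_7 = -2440, w_8 = -12520.

-12520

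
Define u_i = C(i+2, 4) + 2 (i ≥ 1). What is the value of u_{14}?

1822

C(16, 4) = 1820, so u_{14} = 1822.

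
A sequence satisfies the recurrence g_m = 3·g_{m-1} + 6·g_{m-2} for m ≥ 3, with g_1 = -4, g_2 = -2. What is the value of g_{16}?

-5318578422

g_3 = -30, g_4 = -102, g_5 = -486, …, g_{13} = -63631494, g_{14} = -278214102, g_{15} = -1216431270, g_{16} = -5318578422.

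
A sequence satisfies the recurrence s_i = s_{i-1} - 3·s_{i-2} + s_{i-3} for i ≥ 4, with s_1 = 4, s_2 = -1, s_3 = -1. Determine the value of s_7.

Step forward from the initial values:
s_4 = 6; s_5 = 8; s_6 = -11; s_7 = -29.

-29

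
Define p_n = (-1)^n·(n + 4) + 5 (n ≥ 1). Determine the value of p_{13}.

(-1)^13 = -1; n + 4 at n=13 is 17; so p_{13} = -12.

-12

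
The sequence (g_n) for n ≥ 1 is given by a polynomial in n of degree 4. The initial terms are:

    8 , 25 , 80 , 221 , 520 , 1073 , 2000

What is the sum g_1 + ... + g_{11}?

34221

1st diffs: 17, 55, 141, 299, 553, 927.
2nd diffs: 38, 86, 158, 254, 374.
3rd diffs: 48, 72, 96, 120.
4th diffs: 24, 24, 24 (constant).
So g_n = n^4 - 2n^3 + 6n^2 - 2n + 5.
Continuing: 3445, 5576, 8585, 12688.
Summing n = 1..11 (11 terms) gives 34221.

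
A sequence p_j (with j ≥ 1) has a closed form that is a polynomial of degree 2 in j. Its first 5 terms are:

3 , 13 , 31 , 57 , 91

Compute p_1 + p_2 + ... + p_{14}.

1st diffs: 10, 18, 26, 34.
2nd diffs: 8, 8, 8 (constant).
Newton forward-difference form: p_j = 3 + 10·C(j-1,1) + 8·C(j-1,2).
Continuing: …, 133, 183, 241, 307, …, p_{14} = 757.
Summing j = 1..14 (14 terms) gives 3864.

3864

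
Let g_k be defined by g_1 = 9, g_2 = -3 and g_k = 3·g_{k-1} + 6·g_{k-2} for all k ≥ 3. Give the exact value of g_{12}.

18170325

Applying the relation repeatedly:
g_3 = 45, g_4 = 117, g_5 = 621, g_6 = 2565, g_7 = 11421, g_8 = 49653, g_9 = 217485, g_{10} = 950373, g_{11} = 4156029, g_{12} = 18170325.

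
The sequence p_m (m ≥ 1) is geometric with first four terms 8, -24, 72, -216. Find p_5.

Common ratio r = -3.
p_m = 8·(-3)^(m-1).
p_5 = 8·(-3)^4 = 648.

648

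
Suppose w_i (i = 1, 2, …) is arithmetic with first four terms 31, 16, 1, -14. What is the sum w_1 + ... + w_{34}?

Common difference d = -15.
w_i = 31 + (i - 1)·(-15).
w_{34} = -464; S = 34·(31 + (-464))/2 = -7361.

-7361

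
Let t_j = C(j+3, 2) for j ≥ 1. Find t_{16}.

171

C(19, 2) = 171, so t_{16} = 171.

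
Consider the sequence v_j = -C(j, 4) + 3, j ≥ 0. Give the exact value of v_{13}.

-712

C(13, 4) = 715, so v_{13} = -712.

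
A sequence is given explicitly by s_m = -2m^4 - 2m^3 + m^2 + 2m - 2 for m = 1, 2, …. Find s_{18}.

s_{18} = -2·18^4 - 2·18^3 + 1·18^2 + 2·18 - 2 = -221258.

-221258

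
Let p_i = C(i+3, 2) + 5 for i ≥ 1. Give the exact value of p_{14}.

141

C(17, 2) = 136, so p_{14} = 141.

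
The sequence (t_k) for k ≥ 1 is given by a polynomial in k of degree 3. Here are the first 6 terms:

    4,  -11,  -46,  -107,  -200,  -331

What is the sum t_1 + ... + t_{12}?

1st diffs: -15, -35, -61, -93, -131.
2nd diffs: -20, -26, -32, -38.
3rd diffs: -6, -6, -6 (constant).
Newton forward-difference form: t_k = 4 + (-15)·C(k-1,1) + (-20)·C(k-1,2) + (-6)·C(k-1,3).
Continuing: …, -506, -731, -1012, -1355, …, t_{12} = -2251.
Summing k = 1..12 (12 terms) gives -8312.

-8312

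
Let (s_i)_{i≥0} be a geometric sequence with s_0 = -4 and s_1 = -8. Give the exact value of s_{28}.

-1073741824

Common ratio r = 2.
s_i = (-4)·2^(i-0).
s_{28} = (-4)·2^28 = -1073741824.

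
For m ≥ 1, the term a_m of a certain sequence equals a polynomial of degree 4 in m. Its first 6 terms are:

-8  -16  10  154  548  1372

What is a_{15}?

1st diffs: -8, 26, 144, 394, 824.
2nd diffs: 34, 118, 250, 430.
3rd diffs: 84, 132, 180.
4th diffs: 48, 48 (constant).
Newton forward-difference form: a_m = -8 + (-8)·C(m-1,1) + 34·C(m-1,2) + 84·C(m-1,3) + 48·C(m-1,4).
At m = 15: m-1 = 14, so a_{15} = -8 - 112 + 3094 + 30576 + 48048 = 81598.

81598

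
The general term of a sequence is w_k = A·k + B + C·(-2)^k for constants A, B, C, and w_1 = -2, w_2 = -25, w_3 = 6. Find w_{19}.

The three given values yield: A + B - 2C = -2; 2A + B + 4C = -25; 3A + B - 8C = 6.
Subtracting the first from the second: A + 6C = -23.
Subtracting the second from the third: A - 12C = 31.
Solving: C = -3, A = -5, then B = -3.
So w_k = -5·k + (-3) + (-3)·(-2)^k; at k=19 this is 1572766.

1572766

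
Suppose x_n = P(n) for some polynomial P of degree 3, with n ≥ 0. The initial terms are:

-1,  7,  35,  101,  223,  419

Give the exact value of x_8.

1631

1st diffs: 8, 28, 66, 122, 196.
2nd diffs: 20, 38, 56, 74.
3rd diffs: 18, 18, 18 (constant).
Newton forward-difference form: x_n = -1 + 8·C(n,1) + 20·C(n,2) + 18·C(n,3).
At n = 8: n = 8, so x_8 = -1 + 64 + 560 + 1008 = 1631.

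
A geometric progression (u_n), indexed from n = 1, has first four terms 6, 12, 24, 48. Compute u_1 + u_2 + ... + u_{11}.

12282

Common ratio r = 2.
u_n = 6·2^(n-1).
S = 6·(2^11 - 1)/(2 - 1) = 6·(2048 - 1)/(1) = 12282.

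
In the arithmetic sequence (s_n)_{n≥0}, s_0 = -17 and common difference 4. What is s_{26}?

87

s_n = -17 + (n - 0)·4.
s_{26} = -17 + 26·4 = 87.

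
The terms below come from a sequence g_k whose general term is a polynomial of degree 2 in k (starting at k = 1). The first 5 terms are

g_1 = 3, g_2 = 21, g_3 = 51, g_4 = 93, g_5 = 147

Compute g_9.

1st diffs: 18, 30, 42, 54.
2nd diffs: 12, 12, 12 (constant).
Newton forward-difference form: g_k = 3 + 18·C(k-1,1) + 12·C(k-1,2).
At k = 9: k-1 = 8, so g_9 = 3 + 144 + 336 = 483.

483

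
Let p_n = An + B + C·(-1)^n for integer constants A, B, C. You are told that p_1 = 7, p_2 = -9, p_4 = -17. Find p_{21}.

Write the equations: A + B - C = 7; 2A + B + C = -9; 4A + B + C = -17.
Subtracting the first from the second: A + 2C = -16.
Subtracting the second from the third: 2A = -8.
Solving: C = -6, A = -4, then B = 5.
So p_n = -4·n + 5 + (-6)·(-1)^n; at n=21 this is -73.

-73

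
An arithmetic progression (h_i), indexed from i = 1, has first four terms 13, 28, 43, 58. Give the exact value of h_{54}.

Common difference d = 15.
h_i = 13 + (i - 1)·15.
h_{54} = 13 + 53·15 = 808.

808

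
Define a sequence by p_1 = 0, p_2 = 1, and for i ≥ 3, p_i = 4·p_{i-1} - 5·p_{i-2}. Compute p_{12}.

-6469

p_3 = 4; p_4 = 11; p_5 = 24; p_6 = 41; p_7 = 44; p_8 = -29; p_9 = -336; p_{10} = -1199; p_{11} = -3116; p_{12} = -6469.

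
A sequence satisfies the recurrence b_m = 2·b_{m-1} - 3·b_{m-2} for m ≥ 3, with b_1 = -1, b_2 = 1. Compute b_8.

-17

Iterate the recurrence:
b_3 = 5;  b_4 = 7;  b_5 = -1;  b_6 = -23;  b_7 = -43;  b_8 = -17.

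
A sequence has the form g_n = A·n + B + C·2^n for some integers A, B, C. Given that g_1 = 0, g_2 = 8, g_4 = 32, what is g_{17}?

131166

Write the equations: A + B + 2C = 0; 2A + B + 4C = 8; 4A + B + 16C = 32.
Subtracting the first from the second: A + 2C = 8.
Subtracting the second from the third: 2A + 12C = 24.
Solving: C = 1, A = 6, then B = -8.
Hence g_{17} = 6·17 + (-8) + 1·131072 = 131166.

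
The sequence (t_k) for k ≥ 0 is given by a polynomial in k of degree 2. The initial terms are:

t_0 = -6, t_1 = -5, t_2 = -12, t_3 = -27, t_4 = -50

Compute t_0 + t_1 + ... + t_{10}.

1st diffs: 1, -7, -15, -23.
2nd diffs: -8, -8, -8 (constant).
Newton forward-difference form: t_k = -6 + 1·C(k,1) + (-8)·C(k,2).
Continuing: …, -81, -120, -167, -222, …, t_{10} = -356.
Summing k = 0..10 (11 terms) gives -1331.

-1331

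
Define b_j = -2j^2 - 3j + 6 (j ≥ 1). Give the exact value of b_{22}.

b_{22} = -2·22^2 - 3·22 + 6 = -1028.

-1028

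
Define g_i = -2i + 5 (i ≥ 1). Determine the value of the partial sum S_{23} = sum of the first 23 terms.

-437

Over i = 1..23: Σi = 276.
Total = (-2)·276 + (5)·23 = -437.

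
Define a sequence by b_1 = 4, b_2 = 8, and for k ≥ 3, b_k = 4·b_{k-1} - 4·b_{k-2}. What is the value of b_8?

512

Iterate the recurrence:
b_3 = 16;  b_4 = 32;  b_5 = 64;  b_6 = 128;  b_7 = 256;  b_8 = 512.
(Characteristic roots are 2 and 2.)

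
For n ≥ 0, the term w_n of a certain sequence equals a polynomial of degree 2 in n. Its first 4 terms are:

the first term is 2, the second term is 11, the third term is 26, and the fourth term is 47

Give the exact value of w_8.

242

1st diffs: 9, 15, 21.
2nd diffs: 6, 6 (constant).
Newton forward-difference form: w_n = 2 + 9·C(n,1) + 6·C(n,2).
At n = 8: n = 8, so w_8 = 2 + 72 + 168 = 242.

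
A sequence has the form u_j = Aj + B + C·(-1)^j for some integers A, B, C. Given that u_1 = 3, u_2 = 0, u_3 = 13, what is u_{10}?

At j = 1, 2, 3: A + B - C = 3; 2A + B + C = 0; 3A + B - C = 13.
Subtracting the first from the second: A + 2C = -3.
Subtracting the second from the third: A - 2C = 13.
Solving: C = -4, A = 5, then B = -6.
Therefore u_{10} = 50 + (-6) + (-4)·1 = 40.

40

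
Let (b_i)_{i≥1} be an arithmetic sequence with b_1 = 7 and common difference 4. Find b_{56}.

227

b_i = 7 + (i - 1)·4.
b_{56} = 7 + 55·4 = 227.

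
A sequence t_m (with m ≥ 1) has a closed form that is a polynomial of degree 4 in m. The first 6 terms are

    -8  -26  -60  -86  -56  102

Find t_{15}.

1st diffs: -18, -34, -26, 30, 158.
2nd diffs: -16, 8, 56, 128.
3rd diffs: 24, 48, 72.
4th diffs: 24, 24 (constant).
Newton forward-difference form: t_m = -8 + (-18)·C(m-1,1) + (-16)·C(m-1,2) + 24·C(m-1,3) + 24·C(m-1,4).
At m = 15: m-1 = 14, so t_{15} = -8 - 252 - 1456 + 8736 + 24024 = 31044.

31044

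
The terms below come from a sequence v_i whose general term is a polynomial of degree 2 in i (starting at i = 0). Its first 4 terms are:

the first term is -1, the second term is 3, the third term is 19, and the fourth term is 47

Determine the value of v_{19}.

1st diffs: 4, 16, 28.
2nd diffs: 12, 12 (constant).
Newton forward-difference form: v_i = -1 + 4·C(i,1) + 12·C(i,2).
At i = 19: i = 19, so v_{19} = -1 + 76 + 2052 = 2127.

2127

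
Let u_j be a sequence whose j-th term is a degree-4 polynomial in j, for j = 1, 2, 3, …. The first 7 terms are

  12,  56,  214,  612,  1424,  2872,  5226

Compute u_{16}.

1st diffs: 44, 158, 398, 812, 1448, 2354.
2nd diffs: 114, 240, 414, 636, 906.
3rd diffs: 126, 174, 222, 270.
4th diffs: 48, 48, 48 (constant).
So u_j = 2j^4 + j^3 + j^2 + 4j + 4.
Evaluating at j = 16 gives u_{16} = 135492.

135492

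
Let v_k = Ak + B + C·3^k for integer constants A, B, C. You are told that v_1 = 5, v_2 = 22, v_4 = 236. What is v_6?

At k = 1, 2, 4: A + B + 3C = 5; 2A + B + 9C = 22; 4A + B + 81C = 236.
Subtracting the first from the second: A + 6C = 17.
Subtracting the second from the third: 2A + 72C = 214.
Solving: C = 3, A = -1, then B = -3.
So v_k = -1·k + (-3) + 3·3^k; at k=6 this is 2178.

2178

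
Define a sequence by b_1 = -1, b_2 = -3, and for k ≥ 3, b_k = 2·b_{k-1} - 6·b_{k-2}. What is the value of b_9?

1008

Iterate the recurrence:
b_3 = 0; b_4 = 18; b_5 = 36; b_6 = -36; b_7 = -288; b_8 = -360; b_9 = 1008.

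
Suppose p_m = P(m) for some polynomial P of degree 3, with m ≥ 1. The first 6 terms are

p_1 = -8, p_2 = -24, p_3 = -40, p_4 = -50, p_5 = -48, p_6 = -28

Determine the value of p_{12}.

1st diffs: -16, -16, -10, 2, 20.
2nd diffs: 0, 6, 12, 18.
3rd diffs: 6, 6, 6 (constant).
So p_m = m^3 - 6m^2 - 5m + 2.
Evaluating at m = 12 gives p_{12} = 806.

806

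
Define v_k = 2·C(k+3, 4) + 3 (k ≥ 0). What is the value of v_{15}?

6123

C(18, 4) = 3060, so v_{15} = 6123.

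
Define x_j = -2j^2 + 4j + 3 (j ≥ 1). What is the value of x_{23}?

x_{23} = -2·23^2 + 4·23 + 3 = -963.

-963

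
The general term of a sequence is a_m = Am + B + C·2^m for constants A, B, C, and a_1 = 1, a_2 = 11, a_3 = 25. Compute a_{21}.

The three given values yield: A + B + 2C = 1; 2A + B + 4C = 11; 3A + B + 8C = 25.
Subtracting the first from the second: A + 2C = 10.
Subtracting the second from the third: A + 4C = 14.
Solving: C = 2, A = 6, then B = -9.
So a_m = 6·m + (-9) + 2·2^m; at m=21 this is 4194421.

4194421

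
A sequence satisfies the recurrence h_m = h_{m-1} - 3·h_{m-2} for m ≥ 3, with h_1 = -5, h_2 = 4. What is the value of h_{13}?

4435

Compute successive terms:
h_3 = 19;  h_4 = 7;  h_5 = -50;  …;  h_{10} = -821;  h_{11} = -986;  h_{12} = 1477;  h_{13} = 4435.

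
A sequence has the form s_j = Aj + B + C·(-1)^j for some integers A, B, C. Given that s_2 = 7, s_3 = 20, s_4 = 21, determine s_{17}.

118

At j = 2, 3, 4: 2A + B + C = 7; 3A + B - C = 20; 4A + B + C = 21.
Subtracting the first from the second: A - 2C = 13.
Subtracting the second from the third: A + 2C = 1.
Solving: C = -3, A = 7, then B = -4.
Therefore s_{17} = 119 + (-4) + (-3)·(-1) = 118.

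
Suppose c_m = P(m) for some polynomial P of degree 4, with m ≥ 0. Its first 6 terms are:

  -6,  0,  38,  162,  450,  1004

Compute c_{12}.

25938

1st diffs: 6, 38, 124, 288, 554.
2nd diffs: 32, 86, 164, 266.
3rd diffs: 54, 78, 102.
4th diffs: 24, 24 (constant).
Newton forward-difference form: c_m = -6 + 6·C(m,1) + 32·C(m,2) + 54·C(m,3) + 24·C(m,4).
At m = 12: m = 12, so c_{12} = -6 + 72 + 2112 + 11880 + 11880 = 25938.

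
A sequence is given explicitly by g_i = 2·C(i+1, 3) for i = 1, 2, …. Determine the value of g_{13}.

728

C(14, 3) = 364, so g_{13} = 728.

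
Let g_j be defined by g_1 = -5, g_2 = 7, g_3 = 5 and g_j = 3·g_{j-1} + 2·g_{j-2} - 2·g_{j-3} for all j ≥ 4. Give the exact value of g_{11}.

Step forward from the initial values:
g_4 = 39; g_5 = 113; g_6 = 407; g_7 = 1369; g_8 = 4695; g_9 = 16009; g_{10} = 54679; g_{11} = 186665.

186665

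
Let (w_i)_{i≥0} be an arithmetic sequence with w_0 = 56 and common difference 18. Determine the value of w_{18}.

380

w_i = 56 + (i - 0)·18.
w_{18} = 56 + 18·18 = 380.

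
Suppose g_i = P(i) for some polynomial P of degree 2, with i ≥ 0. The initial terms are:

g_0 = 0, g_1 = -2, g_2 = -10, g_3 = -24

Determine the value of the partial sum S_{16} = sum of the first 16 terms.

-3600

1st diffs: -2, -8, -14.
2nd diffs: -6, -6 (constant).
So g_i = -3i^2 + i.
Continuing: …, -44, -70, -102, -140, …, g_{15} = -660.
Summing i = 0..15 (16 terms) gives -3600.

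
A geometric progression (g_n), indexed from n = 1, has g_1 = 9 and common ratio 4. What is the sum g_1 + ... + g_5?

g_n = 9·4^(n-1).
S = 9·(4^5 - 1)/(4 - 1) = 9·(1024 - 1)/(3) = 3069.

3069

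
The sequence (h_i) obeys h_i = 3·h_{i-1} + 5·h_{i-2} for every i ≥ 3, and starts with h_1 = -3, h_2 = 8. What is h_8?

18712

Compute successive terms:
h_3 = 9  h_4 = 67  h_5 = 246  h_6 = 1073  h_7 = 4449  h_8 = 18712.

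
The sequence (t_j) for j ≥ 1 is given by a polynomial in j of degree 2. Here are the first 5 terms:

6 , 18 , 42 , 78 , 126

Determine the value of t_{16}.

1446

1st diffs: 12, 24, 36, 48.
2nd diffs: 12, 12, 12 (constant).
So t_j = 6j^2 - 6j + 6.
Evaluating at j = 16 gives t_{16} = 1446.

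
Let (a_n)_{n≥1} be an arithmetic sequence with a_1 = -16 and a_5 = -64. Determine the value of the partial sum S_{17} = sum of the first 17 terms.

Common difference d = (-64 - (-16)) / (5 - 1) = -12.
a_n = -16 + (n - 1)·(-12).
a_{17} = -208; S = 17·(-16 + (-208))/2 = -1904.

-1904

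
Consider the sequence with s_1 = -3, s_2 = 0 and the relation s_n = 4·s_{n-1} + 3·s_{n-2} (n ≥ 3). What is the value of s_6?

Step forward from the initial values:
s_3 = -9  s_4 = -36  s_5 = -171  s_6 = -792.

-792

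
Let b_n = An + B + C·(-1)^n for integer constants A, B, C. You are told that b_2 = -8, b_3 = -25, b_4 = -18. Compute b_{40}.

-198

At n = 2, 3, 4: 2A + B + C = -8; 3A + B - C = -25; 4A + B + C = -18.
Subtracting the first from the second: A - 2C = -17.
Subtracting the second from the third: A + 2C = 7.
Solving: C = 6, A = -5, then B = -4.
So b_n = -5·n + (-4) + 6·(-1)^n; at n=40 this is -198.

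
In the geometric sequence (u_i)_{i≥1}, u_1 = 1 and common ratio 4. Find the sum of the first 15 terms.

u_i = 1·4^(i-1).
S = 1·(4^15 - 1)/(4 - 1) = 1·(1073741824 - 1)/(3) = 357913941.

357913941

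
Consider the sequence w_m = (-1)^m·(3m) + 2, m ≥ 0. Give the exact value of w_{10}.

32

(-1)^10 = 1; 3m at m=10 is 30; so w_{10} = 32.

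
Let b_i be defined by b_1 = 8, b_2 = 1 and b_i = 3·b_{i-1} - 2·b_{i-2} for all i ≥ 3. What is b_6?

-209

b_3 = -13;  b_4 = -41;  b_5 = -97;  b_6 = -209.
(Characteristic roots are 2 and 1.)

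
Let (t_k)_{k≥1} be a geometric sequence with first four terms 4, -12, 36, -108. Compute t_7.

Common ratio r = -3.
t_k = 4·(-3)^(k-1).
t_7 = 4·(-3)^6 = 2916.

2916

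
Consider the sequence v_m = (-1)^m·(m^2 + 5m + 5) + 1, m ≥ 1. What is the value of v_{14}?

(-1)^14 = 1; m^2 + 5m + 5 at m=14 is 271; so v_{14} = 272.

272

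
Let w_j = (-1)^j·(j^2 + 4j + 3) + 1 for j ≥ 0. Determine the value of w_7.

(-1)^7 = -1; j^2 + 4j + 3 at j=7 is 80; so w_7 = -79.

-79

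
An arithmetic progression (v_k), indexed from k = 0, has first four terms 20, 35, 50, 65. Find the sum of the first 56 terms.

Common difference d = 15.
v_k = 20 + (k - 0)·15.
v_{55} = 845; S = 56·(20 + 845)/2 = 24220.

24220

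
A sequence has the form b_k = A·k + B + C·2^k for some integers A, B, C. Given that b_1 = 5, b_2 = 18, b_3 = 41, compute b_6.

Plug in k = 1, 2, 3: A + B + 2C = 5; 2A + B + 4C = 18; 3A + B + 8C = 41.
Subtracting the first from the second: A + 2C = 13.
Subtracting the second from the third: A + 4C = 23.
Solving: C = 5, A = 3, then B = -8.
So b_k = 3·k + (-8) + 5·2^k; at k=6 this is 330.

330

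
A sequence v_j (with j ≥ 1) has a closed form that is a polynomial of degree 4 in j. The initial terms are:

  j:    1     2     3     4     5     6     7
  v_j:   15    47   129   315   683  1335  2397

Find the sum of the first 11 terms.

1st diffs: 32, 82, 186, 368, 652, 1062.
2nd diffs: 50, 104, 182, 284, 410.
3rd diffs: 54, 78, 102, 126.
4th diffs: 24, 24, 24 (constant).
Newton forward-difference form: v_j = 15 + 32·C(j-1,1) + 50·C(j-1,2) + 54·C(j-1,3) + 24·C(j-1,4).
Continuing: 4019, 6375, 9663, 14105.
Summing j = 1..11 (11 terms) gives 39083.

39083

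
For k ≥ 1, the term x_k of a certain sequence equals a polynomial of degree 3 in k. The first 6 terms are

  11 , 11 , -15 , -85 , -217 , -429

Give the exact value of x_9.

-1725

1st diffs: 0, -26, -70, -132, -212.
2nd diffs: -26, -44, -62, -80.
3rd diffs: -18, -18, -18 (constant).
So x_k = -3k^3 + 5k^2 + 6k + 3.
Evaluating at k = 9 gives x_9 = -1725.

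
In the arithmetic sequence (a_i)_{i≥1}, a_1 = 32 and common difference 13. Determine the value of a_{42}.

a_i = 32 + (i - 1)·13.
a_{42} = 32 + 41·13 = 565.

565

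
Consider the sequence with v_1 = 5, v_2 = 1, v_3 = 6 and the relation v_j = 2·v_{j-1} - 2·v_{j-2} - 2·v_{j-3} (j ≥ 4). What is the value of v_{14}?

v_4 = 0, v_5 = -14, v_6 = -40, …, v_{11} = 568, v_{12} = -208, v_{13} = -2512, v_{14} = -5744.

-5744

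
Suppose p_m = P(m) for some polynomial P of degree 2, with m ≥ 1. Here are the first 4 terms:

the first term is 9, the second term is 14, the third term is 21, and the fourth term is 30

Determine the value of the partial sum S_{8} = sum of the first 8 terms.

324

1st diffs: 5, 7, 9.
2nd diffs: 2, 2 (constant).
Newton forward-difference form: p_m = 9 + 5·C(m-1,1) + 2·C(m-1,2).
Continuing: 41, 54, 69, 86.
Summing m = 1..8 (8 terms) gives 324.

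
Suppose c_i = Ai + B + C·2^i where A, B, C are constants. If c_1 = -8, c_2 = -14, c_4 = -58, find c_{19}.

-2097116

At i = 1, 2, 4: A + B + 2C = -8; 2A + B + 4C = -14; 4A + B + 16C = -58.
Subtracting the first from the second: A + 2C = -6.
Subtracting the second from the third: 2A + 12C = -44.
Solving: C = -4, A = 2, then B = -2.
So c_i = 2·i + (-2) + (-4)·2^i; at i=19 this is -2097116.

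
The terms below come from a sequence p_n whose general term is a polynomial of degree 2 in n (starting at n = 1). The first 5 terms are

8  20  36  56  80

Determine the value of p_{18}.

1st diffs: 12, 16, 20, 24.
2nd diffs: 4, 4, 4 (constant).
So p_n = 2n^2 + 6n.
Evaluating at n = 18 gives p_{18} = 756.

756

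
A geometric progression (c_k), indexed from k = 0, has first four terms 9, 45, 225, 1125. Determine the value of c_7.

Common ratio r = 5.
c_k = 9·5^(k-0).
c_7 = 9·5^7 = 703125.

703125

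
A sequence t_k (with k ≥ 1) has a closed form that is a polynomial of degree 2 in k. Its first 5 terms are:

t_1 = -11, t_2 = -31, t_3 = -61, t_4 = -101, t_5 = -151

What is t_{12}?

1st diffs: -20, -30, -40, -50.
2nd diffs: -10, -10, -10 (constant).
So t_k = -5k^2 - 5k - 1.
Evaluating at k = 12 gives t_{12} = -781.

-781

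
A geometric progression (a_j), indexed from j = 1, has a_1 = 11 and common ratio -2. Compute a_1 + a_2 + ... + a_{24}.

a_j = 11·(-2)^(j-1).
S = 11·((-2)^24 - 1)/(-2 - 1) = 11·(16777216 - 1)/(-3) = -61516455.

-61516455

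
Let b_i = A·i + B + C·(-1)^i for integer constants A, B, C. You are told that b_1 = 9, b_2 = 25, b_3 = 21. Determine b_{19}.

117

At i = 1, 2, 3: A + B - C = 9; 2A + B + C = 25; 3A + B - C = 21.
Subtracting the first from the second: A + 2C = 16.
Subtracting the second from the third: A - 2C = -4.
Solving: C = 5, A = 6, then B = 8.
So b_i = 6·i + 8 + 5·(-1)^i; at i=19 this is 117.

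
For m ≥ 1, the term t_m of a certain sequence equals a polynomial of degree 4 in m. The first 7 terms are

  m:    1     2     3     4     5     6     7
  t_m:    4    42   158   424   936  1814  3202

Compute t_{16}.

1st diffs: 38, 116, 266, 512, 878, 1388.
2nd diffs: 78, 150, 246, 366, 510.
3rd diffs: 72, 96, 120, 144.
4th diffs: 24, 24, 24 (constant).
Newton forward-difference form: t_m = 4 + 38·C(m-1,1) + 78·C(m-1,2) + 72·C(m-1,3) + 24·C(m-1,4).
At m = 16: m-1 = 15, so t_{16} = 4 + 570 + 8190 + 32760 + 32760 = 74284.

74284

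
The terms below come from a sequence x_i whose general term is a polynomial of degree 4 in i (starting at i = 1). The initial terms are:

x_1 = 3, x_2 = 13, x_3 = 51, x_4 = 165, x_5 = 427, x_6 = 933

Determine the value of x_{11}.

1st diffs: 10, 38, 114, 262, 506.
2nd diffs: 28, 76, 148, 244.
3rd diffs: 48, 72, 96.
4th diffs: 24, 24 (constant).
Newton forward-difference form: x_i = 3 + 10·C(i-1,1) + 28·C(i-1,2) + 48·C(i-1,3) + 24·C(i-1,4).
At i = 11: i-1 = 10, so x_{11} = 3 + 100 + 1260 + 5760 + 5040 = 12163.

12163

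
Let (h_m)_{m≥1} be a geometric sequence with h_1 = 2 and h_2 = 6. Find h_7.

Common ratio r = 3.
h_m = 2·3^(m-1).
h_7 = 2·3^6 = 1458.

1458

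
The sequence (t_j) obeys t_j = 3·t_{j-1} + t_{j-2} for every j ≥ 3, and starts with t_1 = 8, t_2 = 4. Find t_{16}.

108118144

Compute successive terms:
t_3 = 20;  t_4 = 64;  t_5 = 212;  …;  t_{13} = 3000968;  t_{14} = 9911524;  t_{15} = 32735540;  t_{16} = 108118144.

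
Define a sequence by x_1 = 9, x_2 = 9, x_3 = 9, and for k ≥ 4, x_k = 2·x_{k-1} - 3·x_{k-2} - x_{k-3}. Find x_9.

873

Compute successive terms:
x_4 = -18; x_5 = -72; x_6 = -99; x_7 = 36; x_8 = 441; x_9 = 873.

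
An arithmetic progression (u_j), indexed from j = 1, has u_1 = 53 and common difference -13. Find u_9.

u_j = 53 + (j - 1)·(-13).
u_9 = 53 + 8·(-13) = -51.

-51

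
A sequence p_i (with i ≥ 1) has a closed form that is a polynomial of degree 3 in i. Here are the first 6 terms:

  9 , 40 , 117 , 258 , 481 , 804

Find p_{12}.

1st diffs: 31, 77, 141, 223, 323.
2nd diffs: 46, 64, 82, 100.
3rd diffs: 18, 18, 18 (constant).
Newton forward-difference form: p_i = 9 + 31·C(i-1,1) + 46·C(i-1,2) + 18·C(i-1,3).
At i = 12: i-1 = 11, so p_{12} = 9 + 341 + 2530 + 2970 = 5850.

5850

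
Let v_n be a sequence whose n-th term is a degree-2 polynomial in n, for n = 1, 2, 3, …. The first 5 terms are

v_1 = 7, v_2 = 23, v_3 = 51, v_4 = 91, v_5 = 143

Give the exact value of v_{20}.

2363

1st diffs: 16, 28, 40, 52.
2nd diffs: 12, 12, 12 (constant).
Newton forward-difference form: v_n = 7 + 16·C(n-1,1) + 12·C(n-1,2).
At n = 20: n-1 = 19, so v_{20} = 7 + 304 + 2052 = 2363.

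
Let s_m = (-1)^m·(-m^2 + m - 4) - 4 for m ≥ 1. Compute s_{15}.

210

(-1)^15 = -1; -m^2 + m - 4 at m=15 is -214; so s_{15} = 210.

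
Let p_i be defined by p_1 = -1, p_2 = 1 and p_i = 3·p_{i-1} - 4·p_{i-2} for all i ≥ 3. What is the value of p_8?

Step forward from the initial values:
p_3 = 7  p_4 = 17  p_5 = 23  p_6 = 1  p_7 = -89  p_8 = -271.

-271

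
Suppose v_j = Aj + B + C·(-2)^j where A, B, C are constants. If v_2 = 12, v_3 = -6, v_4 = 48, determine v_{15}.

-65454

Plug in j = 2, 3, 4: 2A + B + 4C = 12; 3A + B - 8C = -6; 4A + B + 16C = 48.
Subtracting the first from the second: A - 12C = -18.
Subtracting the second from the third: A + 24C = 54.
Solving: C = 2, A = 6, then B = -8.
Therefore v_{15} = 90 + (-8) + 2·(-32768) = -65454.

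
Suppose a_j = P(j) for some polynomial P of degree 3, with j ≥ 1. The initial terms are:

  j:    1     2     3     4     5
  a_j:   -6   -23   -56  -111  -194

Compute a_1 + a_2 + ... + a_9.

1st diffs: -17, -33, -55, -83.
2nd diffs: -16, -22, -28.
3rd diffs: -6, -6 (constant).
Newton forward-difference form: a_j = -6 + (-17)·C(j-1,1) + (-16)·C(j-1,2) + (-6)·C(j-1,3).
Continuing: -311, -468, -671, -926.
Summing j = 1..9 (9 terms) gives -2766.

-2766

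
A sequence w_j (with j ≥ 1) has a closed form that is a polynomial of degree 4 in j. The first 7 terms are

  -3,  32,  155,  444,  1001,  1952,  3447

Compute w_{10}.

1st diffs: 35, 123, 289, 557, 951, 1495.
2nd diffs: 88, 166, 268, 394, 544.
3rd diffs: 78, 102, 126, 150.
4th diffs: 24, 24, 24 (constant).
So w_j = j^4 + 3j^3 + j^2 - 4j - 4.
Evaluating at j = 10 gives w_{10} = 13056.

13056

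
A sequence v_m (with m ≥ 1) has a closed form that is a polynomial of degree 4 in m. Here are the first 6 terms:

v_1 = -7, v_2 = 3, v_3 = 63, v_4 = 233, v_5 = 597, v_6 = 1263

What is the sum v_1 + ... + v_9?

15081

1st diffs: 10, 60, 170, 364, 666.
2nd diffs: 50, 110, 194, 302.
3rd diffs: 60, 84, 108.
4th diffs: 24, 24 (constant).
Newton forward-difference form: v_m = -7 + 10·C(m-1,1) + 50·C(m-1,2) + 60·C(m-1,3) + 24·C(m-1,4).
Continuing: 2363, 4053, 6513.
Summing m = 1..9 (9 terms) gives 15081.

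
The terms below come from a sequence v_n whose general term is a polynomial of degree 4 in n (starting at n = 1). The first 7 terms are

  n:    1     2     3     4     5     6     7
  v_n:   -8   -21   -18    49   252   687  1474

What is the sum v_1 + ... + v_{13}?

1st diffs: -13, 3, 67, 203, 435, 787.
2nd diffs: 16, 64, 136, 232, 352.
3rd diffs: 48, 72, 96, 120.
4th diffs: 24, 24, 24 (constant).
Newton forward-difference form: v_n = -8 + (-13)·C(n-1,1) + 16·C(n-1,2) + 48·C(n-1,3) + 24·C(n-1,4).
Continuing: …, 2757, 4704, 7507, 11382, …, v_{13} = 23332.
Summing n = 1..13 (13 terms) gives 68666.

68666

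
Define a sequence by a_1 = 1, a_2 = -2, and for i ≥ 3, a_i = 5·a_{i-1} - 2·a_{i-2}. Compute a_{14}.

a_3 = -12;  a_4 = -56;  a_5 = -256;  …;  a_{11} = -2306832;  a_{12} = -10522736;  a_{13} = -48000016;  a_{14} = -218954608.

-218954608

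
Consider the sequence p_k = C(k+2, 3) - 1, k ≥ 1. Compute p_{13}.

C(15, 3) = 455, so p_{13} = 454.

454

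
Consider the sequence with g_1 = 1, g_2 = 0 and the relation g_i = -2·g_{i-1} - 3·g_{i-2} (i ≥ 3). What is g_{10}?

Step forward from the initial values:
g_3 = -3;  g_4 = 6;  g_5 = -3;  g_6 = -12;  g_7 = 33;  g_8 = -30;  g_9 = -39;  g_{10} = 168.

168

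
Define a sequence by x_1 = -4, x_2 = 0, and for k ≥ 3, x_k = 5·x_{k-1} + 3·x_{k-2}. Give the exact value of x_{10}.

Applying the relation repeatedly:
x_3 = -12;  x_4 = -60;  x_5 = -336;  x_6 = -1860;  x_7 = -10308;  x_8 = -57120;  x_9 = -316524;  x_{10} = -1753980.

-1753980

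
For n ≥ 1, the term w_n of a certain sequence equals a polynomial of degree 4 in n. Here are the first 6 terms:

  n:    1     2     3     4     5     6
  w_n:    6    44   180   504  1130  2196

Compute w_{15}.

66240

1st diffs: 38, 136, 324, 626, 1066.
2nd diffs: 98, 188, 302, 440.
3rd diffs: 90, 114, 138.
4th diffs: 24, 24 (constant).
Newton forward-difference form: w_n = 6 + 38·C(n-1,1) + 98·C(n-1,2) + 90·C(n-1,3) + 24·C(n-1,4).
At n = 15: n-1 = 14, so w_{15} = 6 + 532 + 8918 + 32760 + 24024 = 66240.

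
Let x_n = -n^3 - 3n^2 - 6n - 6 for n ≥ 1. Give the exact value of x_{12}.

x_{12} = -1·12^3 - 3·12^2 - 6·12 - 6 = -2238.

-2238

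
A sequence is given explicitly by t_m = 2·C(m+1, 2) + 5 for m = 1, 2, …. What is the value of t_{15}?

C(16, 2) = 120, so t_{15} = 245.

245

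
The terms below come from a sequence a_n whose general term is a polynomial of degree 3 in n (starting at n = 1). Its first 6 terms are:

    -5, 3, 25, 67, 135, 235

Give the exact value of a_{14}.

2907

1st diffs: 8, 22, 42, 68, 100.
2nd diffs: 14, 20, 26, 32.
3rd diffs: 6, 6, 6 (constant).
So a_n = n^3 + n^2 - 2n - 5.
Evaluating at n = 14 gives a_{14} = 2907.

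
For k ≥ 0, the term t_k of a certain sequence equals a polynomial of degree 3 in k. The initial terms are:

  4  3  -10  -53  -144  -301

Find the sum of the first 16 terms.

-39536

1st diffs: -1, -13, -43, -91, -157.
2nd diffs: -12, -30, -48, -66.
3rd diffs: -18, -18, -18 (constant).
So t_k = -3k^3 + 3k^2 - k + 4.
Continuing: …, -542, -885, -1348, -1949, …, t_{15} = -9461.
Summing k = 0..15 (16 terms) gives -39536.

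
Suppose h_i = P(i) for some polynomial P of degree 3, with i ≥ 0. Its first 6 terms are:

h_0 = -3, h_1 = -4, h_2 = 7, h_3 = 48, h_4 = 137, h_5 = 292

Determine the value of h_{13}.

6068

1st diffs: -1, 11, 41, 89, 155.
2nd diffs: 12, 30, 48, 66.
3rd diffs: 18, 18, 18 (constant).
Newton forward-difference form: h_i = -3 + (-1)·C(i,1) + 12·C(i,2) + 18·C(i,3).
At i = 13: i = 13, so h_{13} = -3 - 13 + 936 + 5148 = 6068.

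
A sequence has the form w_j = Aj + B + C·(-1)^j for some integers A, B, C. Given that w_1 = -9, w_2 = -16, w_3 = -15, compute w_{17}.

At j = 1, 2, 3: A + B - C = -9; 2A + B + C = -16; 3A + B - C = -15.
Subtracting the first from the second: A + 2C = -7.
Subtracting the second from the third: A - 2C = 1.
Solving: C = -2, A = -3, then B = -8.
Therefore w_{17} = -51 + (-8) + (-2)·(-1) = -57.

-57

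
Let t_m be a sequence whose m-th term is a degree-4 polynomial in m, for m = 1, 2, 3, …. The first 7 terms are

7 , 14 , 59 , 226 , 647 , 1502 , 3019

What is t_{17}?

1st diffs: 7, 45, 167, 421, 855, 1517.
2nd diffs: 38, 122, 254, 434, 662.
3rd diffs: 84, 132, 180, 228.
4th diffs: 48, 48, 48 (constant).
So t_m = 2m^4 - 6m^3 + 5m^2 + 4m + 2.
Evaluating at m = 17 gives t_{17} = 139079.

139079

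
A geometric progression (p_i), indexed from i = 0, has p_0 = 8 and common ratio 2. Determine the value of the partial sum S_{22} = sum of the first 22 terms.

p_i = 8·2^(i-0).
S = 8·(2^22 - 1)/(2 - 1) = 8·(4194304 - 1)/(1) = 33554424.

33554424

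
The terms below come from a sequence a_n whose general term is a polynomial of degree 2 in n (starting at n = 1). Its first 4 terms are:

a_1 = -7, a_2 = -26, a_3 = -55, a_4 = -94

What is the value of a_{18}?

-1690

1st diffs: -19, -29, -39.
2nd diffs: -10, -10 (constant).
Newton forward-difference form: a_n = -7 + (-19)·C(n-1,1) + (-10)·C(n-1,2).
At n = 18: n-1 = 17, so a_{18} = -7 - 323 - 1360 = -1690.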